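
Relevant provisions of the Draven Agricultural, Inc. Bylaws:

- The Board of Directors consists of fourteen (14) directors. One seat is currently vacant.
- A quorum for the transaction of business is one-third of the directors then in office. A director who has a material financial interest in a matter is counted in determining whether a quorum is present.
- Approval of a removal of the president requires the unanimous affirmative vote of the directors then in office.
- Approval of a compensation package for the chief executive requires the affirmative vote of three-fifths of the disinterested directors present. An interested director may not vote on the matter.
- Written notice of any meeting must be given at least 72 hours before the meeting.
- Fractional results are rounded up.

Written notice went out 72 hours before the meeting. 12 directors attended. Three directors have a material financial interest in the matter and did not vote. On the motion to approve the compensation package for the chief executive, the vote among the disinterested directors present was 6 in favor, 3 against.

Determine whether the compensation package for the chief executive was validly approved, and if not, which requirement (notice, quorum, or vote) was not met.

Valid — all requirements satisfied.

Notice: 72 hours given; 72 required (72 ≥ 72). Satisfied.
Quorum: 12 present (interested directors count toward quorum); quorum is 5. Satisfied.
Vote: the compensation package for the chief executive requires three-fifths of the disinterested directors present (12 − 3 = 9). 3/5 of 9 = 5.40, rounded up to 6, so 6 affirmative votes are needed; 6 voted in favor. Satisfied.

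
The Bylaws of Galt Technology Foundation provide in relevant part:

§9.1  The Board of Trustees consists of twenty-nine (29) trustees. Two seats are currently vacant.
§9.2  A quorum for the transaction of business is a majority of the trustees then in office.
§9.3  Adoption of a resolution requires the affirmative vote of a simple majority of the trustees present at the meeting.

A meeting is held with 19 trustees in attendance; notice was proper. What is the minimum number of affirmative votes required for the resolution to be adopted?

10

The resolution requires a majority of the trustees present (19).
A majority of 19 is 10.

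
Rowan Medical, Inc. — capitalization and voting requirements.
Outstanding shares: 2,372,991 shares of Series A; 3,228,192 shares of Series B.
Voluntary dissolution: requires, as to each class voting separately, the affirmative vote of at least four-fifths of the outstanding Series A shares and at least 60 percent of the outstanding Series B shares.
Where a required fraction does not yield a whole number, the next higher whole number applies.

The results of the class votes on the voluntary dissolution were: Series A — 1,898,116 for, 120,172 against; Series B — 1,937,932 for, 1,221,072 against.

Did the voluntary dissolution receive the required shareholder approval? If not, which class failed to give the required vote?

Not approved — the Series A shares did not give the required vote.

Series A: 4/5 of 2372991 = 1898392.80, rounded up to 1898393; 1,898,393 required, 1,898,116 in favor — not approved.
Series B: 3/5 of 3228192 = 1936915.20, rounded up to 1936916; 1,936,916 required, 1,937,932 in favor — approved.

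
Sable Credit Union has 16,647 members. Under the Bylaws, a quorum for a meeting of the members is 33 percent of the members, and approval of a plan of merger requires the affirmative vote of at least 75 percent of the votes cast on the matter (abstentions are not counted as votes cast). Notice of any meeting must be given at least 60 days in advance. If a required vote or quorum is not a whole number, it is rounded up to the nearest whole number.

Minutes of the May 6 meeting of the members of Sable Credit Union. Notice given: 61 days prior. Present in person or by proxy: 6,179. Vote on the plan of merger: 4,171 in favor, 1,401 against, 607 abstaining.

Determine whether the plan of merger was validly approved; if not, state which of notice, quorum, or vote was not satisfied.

Invalid — vote requirement not satisfied.

Notice: 61 days given; 60 required. Satisfied.
Quorum: 33% of 16,647 = 5,493.51, rounded up to 5,494; 6,179 present. Satisfied.
Vote: requires three-fourths of the votes cast (6,179 − 607 abstaining = 5,572); 3/4 of 5572 = 4179, so 4,179 needed; 4,171 in favor. Not satisfied.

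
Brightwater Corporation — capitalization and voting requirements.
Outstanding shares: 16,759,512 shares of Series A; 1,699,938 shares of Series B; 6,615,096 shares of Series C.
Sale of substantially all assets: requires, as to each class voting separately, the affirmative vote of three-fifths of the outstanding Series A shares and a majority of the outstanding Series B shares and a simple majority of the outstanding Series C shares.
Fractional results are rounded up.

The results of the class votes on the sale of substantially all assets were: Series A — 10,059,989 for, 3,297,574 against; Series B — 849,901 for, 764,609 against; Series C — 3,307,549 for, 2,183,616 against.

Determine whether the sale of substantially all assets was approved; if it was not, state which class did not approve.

Series A: 3/5 of 16759512 = 10055707.20, rounded up to 10055708; 10,055,708 required, 10,059,989 in favor — approved.
Series B: a majority of 1699938 is 849970; 849,970 required, 849,901 in favor — not approved.
Series C: a majority of 6615096 is 3307549; 3,307,549 required, 3,307,549 in favor — approved.

Not approved — the Series B shares did not give the required vote.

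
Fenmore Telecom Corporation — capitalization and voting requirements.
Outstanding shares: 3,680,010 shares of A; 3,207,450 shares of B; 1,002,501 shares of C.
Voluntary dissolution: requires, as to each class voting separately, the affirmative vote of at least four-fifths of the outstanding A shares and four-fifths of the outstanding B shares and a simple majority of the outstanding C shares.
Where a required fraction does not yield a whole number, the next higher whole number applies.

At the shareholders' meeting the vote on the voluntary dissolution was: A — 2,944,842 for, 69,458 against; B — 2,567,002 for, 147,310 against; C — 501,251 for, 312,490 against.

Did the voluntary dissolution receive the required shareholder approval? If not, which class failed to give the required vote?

A: 4/5 of 3680010 = 2944008; 2,944,008 required, 2,944,842 in favor — approved.
B: 4/5 of 3207450 = 2565960; 2,565,960 required, 2,567,002 in favor — approved.
C: a majority of 1002501 is 501251; 501,251 required, 501,251 in favor — approved.

Approved — every class gave the required vote.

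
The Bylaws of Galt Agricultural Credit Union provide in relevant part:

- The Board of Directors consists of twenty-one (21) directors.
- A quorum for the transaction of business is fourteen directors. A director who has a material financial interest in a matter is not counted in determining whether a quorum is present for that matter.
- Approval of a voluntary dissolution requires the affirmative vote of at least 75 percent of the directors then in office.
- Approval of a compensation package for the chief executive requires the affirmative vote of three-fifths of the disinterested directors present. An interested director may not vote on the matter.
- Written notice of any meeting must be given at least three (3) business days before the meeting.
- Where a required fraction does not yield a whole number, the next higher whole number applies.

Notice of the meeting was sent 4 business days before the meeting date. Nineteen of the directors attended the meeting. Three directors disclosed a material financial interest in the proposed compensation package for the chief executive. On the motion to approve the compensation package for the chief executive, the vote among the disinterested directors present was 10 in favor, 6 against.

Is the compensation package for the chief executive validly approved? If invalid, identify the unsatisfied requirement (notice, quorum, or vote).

Notice: 4 business days given; 3 required (4 ≥ 3). Satisfied.
Quorum: 19 present, but the 3 interested directors do not count, leaving 16. Quorum is 14. Satisfied.
Vote: the compensation package for the chief executive requires three-fifths of the disinterested directors present (19 − 3 = 16). 3/5 of 16 = 9.60, rounded up to 10, so 10 affirmative votes are needed; 10 voted in favor. Satisfied.

Valid — all requirements satisfied.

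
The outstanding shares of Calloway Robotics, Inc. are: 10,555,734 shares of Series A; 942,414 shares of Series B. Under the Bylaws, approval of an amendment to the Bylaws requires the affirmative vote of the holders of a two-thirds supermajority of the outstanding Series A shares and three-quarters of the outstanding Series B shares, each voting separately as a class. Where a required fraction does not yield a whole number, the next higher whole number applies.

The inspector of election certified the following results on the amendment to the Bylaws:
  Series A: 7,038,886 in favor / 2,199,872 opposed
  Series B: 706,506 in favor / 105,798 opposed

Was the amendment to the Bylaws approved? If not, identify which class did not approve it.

Not approved — the Series B shares did not give the required vote.

Series A: 2/3 of 10555734 = 7037156; 7,037,156 required, 7,038,886 in favor — approved.
Series B: 3/4 of 942414 = 706810.50, rounded up to 706811; 706,811 required, 706,506 in favor — not approved.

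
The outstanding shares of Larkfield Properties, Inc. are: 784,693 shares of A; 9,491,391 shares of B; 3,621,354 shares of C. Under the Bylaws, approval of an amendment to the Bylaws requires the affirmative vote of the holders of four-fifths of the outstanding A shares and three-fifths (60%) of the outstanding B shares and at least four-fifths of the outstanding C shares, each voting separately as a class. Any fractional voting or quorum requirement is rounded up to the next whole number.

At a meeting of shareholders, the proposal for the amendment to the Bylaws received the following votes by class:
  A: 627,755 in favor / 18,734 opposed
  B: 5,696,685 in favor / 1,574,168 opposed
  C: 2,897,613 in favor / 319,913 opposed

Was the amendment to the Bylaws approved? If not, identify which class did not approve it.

Approved — every class gave the required vote.

A: 4/5 of 784693 = 627754.40, rounded up to 627755; 627,755 required, 627,755 in favor — approved.
B: 3/5 of 9491391 = 5694834.60, rounded up to 5694835; 5,694,835 required, 5,696,685 in favor — approved.
C: 4/5 of 3621354 = 2897083.20, rounded up to 2897084; 2,897,084 required, 2,897,613 in favor — approved.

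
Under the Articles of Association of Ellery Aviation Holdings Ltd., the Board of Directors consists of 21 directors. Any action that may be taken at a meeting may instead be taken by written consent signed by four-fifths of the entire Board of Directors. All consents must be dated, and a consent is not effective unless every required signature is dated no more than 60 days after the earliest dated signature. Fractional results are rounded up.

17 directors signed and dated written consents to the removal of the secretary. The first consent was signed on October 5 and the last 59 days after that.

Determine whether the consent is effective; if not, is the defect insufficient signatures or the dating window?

Signatures required: four-fifths of 21 — 4/5 of 21 = 16.80, rounded up to 17, so 17 needed; 17 signed. Sufficient.
Dating window: the latest signature is 59 days after the earliest; the limit is 60 days. Within the window.

Effective — both the signature and dating-window requirements are satisfied.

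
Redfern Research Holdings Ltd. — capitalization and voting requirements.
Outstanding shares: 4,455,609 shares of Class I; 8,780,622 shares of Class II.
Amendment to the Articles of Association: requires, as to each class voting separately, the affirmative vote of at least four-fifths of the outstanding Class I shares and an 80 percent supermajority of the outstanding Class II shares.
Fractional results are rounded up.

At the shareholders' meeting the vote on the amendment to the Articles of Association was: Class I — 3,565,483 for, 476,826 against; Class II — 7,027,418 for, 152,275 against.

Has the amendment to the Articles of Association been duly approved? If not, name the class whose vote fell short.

Approved — every class gave the required vote.

Class I: 4/5 of 4455609 = 3564487.20, rounded up to 3564488; 3,564,488 required, 3,565,483 in favor — approved.
Class II: 4/5 of 8780622 = 7024497.60, rounded up to 7024498; 7,024,498 required, 7,027,418 in favor — approved.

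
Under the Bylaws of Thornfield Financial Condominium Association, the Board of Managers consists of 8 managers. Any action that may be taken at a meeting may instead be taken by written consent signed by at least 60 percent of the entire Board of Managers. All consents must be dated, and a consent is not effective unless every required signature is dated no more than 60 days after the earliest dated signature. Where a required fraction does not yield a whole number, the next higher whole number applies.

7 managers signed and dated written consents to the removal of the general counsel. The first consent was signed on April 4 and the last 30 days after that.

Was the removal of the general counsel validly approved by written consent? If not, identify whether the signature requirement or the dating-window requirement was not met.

Effective — both the signature and dating-window requirements are satisfied.

Signatures required: at least 60 percent of 8 — 3/5 of 8 = 4.80, rounded up to 5, so 5 needed; 7 signed. Sufficient.
Dating window: the latest signature is 30 days after the earliest; the limit is 60 days. Within the window.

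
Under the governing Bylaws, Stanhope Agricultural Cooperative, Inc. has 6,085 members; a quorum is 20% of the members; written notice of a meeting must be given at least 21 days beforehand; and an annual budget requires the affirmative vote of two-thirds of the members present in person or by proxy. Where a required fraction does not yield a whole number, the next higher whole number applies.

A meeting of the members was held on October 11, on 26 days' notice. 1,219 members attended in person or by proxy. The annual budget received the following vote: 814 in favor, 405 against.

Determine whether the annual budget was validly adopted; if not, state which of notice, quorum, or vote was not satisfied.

Notice: 26 days given; 21 required. Satisfied.
Quorum: 20% of 6,085 = 1,217; 1,219 present. Satisfied.
Vote: requires two-thirds of those present (1,219); 2/3 of 1219 = 812.67, rounded up to 813, so 813 needed; 814 in favor. Satisfied.

Valid — all requirements satisfied.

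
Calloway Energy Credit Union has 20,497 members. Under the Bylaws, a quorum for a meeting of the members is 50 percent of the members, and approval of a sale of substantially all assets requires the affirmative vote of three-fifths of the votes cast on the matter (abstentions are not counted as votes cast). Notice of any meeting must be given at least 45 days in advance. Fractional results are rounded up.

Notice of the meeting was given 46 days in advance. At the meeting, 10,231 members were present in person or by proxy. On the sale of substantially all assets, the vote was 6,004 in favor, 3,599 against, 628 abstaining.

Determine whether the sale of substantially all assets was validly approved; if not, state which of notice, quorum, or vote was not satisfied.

Notice: 46 days given; 45 required. Satisfied.
Quorum: 50% of 20,497 = 10,248.50, rounded up to 10,249; 10,231 present. Not satisfied.
Vote: requires three-fifths of the votes cast (10,231 − 628 abstaining = 9,603); 3/5 of 9603 = 5761.80, rounded up to 5762, so 5,762 needed; 6,004 in favor. Satisfied.

Invalid — quorum requirement not satisfied.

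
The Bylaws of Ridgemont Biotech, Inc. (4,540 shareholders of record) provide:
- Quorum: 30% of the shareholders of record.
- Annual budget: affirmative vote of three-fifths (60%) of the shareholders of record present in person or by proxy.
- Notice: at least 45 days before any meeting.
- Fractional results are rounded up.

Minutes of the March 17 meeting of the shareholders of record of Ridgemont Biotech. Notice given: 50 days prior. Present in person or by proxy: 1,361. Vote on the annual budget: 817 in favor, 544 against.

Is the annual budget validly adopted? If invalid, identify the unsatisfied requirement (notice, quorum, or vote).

Notice: 50 days given; 45 required. Satisfied.
Quorum: 30% of 4,540 = 1,362; 1,361 present. Not satisfied.
Vote: requires three-fifths of those present (1,361); 3/5 of 1361 = 816.60, rounded up to 817, so 817 needed; 817 in favor. Satisfied.

Invalid — quorum requirement not satisfied.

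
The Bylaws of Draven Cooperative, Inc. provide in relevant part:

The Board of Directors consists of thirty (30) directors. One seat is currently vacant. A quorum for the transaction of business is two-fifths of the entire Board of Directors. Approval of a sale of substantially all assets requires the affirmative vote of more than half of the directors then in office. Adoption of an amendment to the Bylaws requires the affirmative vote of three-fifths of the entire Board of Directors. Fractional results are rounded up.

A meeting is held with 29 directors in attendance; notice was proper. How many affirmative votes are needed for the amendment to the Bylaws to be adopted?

The amendment to the Bylaws requires three-fifths of the entire Board of Directors (30).
3/5 of 30 = 18.

18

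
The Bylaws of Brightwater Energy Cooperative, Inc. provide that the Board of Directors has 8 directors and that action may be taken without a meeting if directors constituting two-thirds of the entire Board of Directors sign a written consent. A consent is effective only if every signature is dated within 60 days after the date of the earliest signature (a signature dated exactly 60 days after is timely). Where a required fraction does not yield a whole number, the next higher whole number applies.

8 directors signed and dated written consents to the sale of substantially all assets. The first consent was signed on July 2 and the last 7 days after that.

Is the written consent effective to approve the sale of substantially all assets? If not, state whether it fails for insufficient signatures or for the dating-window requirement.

Signatures required: two-thirds of 8 — 2/3 of 8 = 5.33, rounded up to 6, so 6 needed; 8 signed. Sufficient.
Dating window: the latest signature is 7 days after the earliest; the limit is 60 days. Within the window.

Effective — both the signature and dating-window requirements are satisfied.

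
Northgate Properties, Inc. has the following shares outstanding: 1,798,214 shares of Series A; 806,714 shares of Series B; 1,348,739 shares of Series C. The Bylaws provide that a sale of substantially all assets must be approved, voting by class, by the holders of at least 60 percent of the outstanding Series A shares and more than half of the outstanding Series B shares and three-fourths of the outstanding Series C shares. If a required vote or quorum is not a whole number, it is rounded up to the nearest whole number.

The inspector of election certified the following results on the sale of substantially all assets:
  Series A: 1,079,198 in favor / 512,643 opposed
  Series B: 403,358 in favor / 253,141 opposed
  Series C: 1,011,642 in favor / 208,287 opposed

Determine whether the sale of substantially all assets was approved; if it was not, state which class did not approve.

Approved — every class gave the required vote.

Series A: 3/5 of 1798214 = 1078928.40, rounded up to 1078929; 1,078,929 required, 1,079,198 in favor — approved.
Series B: a majority of 806714 is 403358; 403,358 required, 403,358 in favor — approved.
Series C: 3/4 of 1348739 = 1011554.25, rounded up to 1011555; 1,011,555 required, 1,011,642 in favor — approved.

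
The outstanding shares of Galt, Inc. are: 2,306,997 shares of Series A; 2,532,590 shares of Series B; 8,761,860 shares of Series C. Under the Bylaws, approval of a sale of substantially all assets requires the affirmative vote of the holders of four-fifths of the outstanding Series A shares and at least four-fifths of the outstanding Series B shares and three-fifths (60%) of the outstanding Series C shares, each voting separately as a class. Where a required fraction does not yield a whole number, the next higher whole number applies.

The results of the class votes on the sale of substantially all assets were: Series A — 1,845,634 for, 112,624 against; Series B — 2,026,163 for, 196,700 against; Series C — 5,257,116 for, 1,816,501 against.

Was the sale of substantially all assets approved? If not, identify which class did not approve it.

Series A: 4/5 of 2306997 = 1845597.60, rounded up to 1845598; 1,845,598 required, 1,845,634 in favor — approved.
Series B: 4/5 of 2532590 = 2026072; 2,026,072 required, 2,026,163 in favor — approved.
Series C: 3/5 of 8761860 = 5257116; 5,257,116 required, 5,257,116 in favor — approved.

Approved — every class gave the required vote.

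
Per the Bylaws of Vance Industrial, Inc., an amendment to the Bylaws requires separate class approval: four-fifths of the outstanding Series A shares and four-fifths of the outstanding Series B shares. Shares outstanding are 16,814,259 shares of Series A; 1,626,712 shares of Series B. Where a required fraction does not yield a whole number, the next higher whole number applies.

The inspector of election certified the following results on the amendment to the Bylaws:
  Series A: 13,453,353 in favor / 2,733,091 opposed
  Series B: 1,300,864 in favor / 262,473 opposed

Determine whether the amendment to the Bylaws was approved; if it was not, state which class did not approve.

Not approved — the Series B shares did not give the required vote.

Series A: 4/5 of 16814259 = 13451407.20, rounded up to 13451408; 13,451,408 required, 13,453,353 in favor — approved.
Series B: 4/5 of 1626712 = 1301369.60, rounded up to 1301370; 1,301,370 required, 1,300,864 in favor — not approved.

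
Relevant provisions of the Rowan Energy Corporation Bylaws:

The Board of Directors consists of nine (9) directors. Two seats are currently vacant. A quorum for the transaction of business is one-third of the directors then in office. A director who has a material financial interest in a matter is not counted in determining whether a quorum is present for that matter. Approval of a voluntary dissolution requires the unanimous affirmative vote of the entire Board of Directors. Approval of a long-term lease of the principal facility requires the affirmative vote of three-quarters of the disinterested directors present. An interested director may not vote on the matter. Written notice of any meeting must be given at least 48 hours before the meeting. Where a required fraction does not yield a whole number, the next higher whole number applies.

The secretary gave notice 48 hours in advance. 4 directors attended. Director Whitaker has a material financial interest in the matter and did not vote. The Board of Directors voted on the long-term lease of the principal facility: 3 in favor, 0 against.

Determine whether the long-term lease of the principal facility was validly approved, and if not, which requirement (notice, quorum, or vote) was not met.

Notice: 48 hours given; 48 required (48 ≥ 48). Satisfied.
Quorum: 4 present, but the 1 interested director does not count, leaving 3. Quorum is 3. Satisfied.
Vote: the long-term lease of the principal facility requires three-fourths of the disinterested directors present (4 − 1 = 3). 3/4 of 3 = 2.25, rounded up to 3, so 3 affirmative votes are needed; 3 voted in favor. Satisfied.

Valid — all requirements satisfied.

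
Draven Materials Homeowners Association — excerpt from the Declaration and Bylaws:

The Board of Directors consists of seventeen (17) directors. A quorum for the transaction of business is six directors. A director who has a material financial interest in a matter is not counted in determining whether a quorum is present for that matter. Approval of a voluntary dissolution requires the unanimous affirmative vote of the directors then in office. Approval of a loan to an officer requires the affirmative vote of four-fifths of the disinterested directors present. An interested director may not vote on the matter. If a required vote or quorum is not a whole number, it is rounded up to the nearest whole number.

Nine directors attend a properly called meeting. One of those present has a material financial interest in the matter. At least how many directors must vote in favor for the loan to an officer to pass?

The loan to an officer requires four-fifths of the disinterested directors present (9 − 1 = 8).
4/5 of 8 = 6.40, rounded up to 7.

7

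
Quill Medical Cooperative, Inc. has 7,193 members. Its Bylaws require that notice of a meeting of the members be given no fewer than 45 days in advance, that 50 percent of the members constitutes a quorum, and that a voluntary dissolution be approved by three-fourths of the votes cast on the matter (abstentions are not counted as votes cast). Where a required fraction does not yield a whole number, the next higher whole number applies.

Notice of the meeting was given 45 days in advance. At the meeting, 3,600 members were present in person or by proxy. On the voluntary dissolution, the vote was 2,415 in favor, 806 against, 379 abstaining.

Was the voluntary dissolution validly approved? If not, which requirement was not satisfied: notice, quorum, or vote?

Invalid — vote requirement not satisfied.

Notice: 45 days given; 45 required. Satisfied.
Quorum: 50% of 7,193 = 3,596.50, rounded up to 3,597; 3,600 present. Satisfied.
Vote: requires three-fourths of the votes cast (3,600 − 379 abstaining = 3,221); 3/4 of 3221 = 2415.75, rounded up to 2416, so 2,416 needed; 2,415 in favor. Not satisfied.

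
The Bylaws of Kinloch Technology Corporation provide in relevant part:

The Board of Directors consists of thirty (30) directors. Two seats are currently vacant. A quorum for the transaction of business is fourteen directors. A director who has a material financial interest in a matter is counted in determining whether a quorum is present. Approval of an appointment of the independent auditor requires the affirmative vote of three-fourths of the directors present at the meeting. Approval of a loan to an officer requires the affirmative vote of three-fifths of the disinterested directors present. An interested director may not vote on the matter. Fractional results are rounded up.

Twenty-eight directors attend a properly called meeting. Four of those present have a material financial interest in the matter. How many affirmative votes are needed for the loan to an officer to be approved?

The loan to an officer requires three-fifths of the disinterested directors present (28 − 4 = 24).
3/5 of 24 = 14.40, rounded up to 15.

15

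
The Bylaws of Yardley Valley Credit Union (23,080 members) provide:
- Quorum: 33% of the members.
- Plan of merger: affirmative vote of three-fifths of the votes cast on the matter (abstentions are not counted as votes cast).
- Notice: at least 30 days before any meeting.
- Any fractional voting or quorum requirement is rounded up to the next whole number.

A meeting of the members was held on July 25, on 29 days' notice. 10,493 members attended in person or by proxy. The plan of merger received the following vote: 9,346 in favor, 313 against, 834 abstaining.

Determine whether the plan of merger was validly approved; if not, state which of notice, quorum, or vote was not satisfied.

Invalid — notice requirement not satisfied.

Notice: 29 days given; 30 required. Not satisfied.
Quorum: 33% of 23,080 = 7,616.40, rounded up to 7,617; 10,493 present. Satisfied.
Vote: requires three-fifths of the votes cast (10,493 − 834 abstaining = 9,659); 3/5 of 9659 = 5795.40, rounded up to 5796, so 5,796 needed; 9,346 in favor. Satisfied.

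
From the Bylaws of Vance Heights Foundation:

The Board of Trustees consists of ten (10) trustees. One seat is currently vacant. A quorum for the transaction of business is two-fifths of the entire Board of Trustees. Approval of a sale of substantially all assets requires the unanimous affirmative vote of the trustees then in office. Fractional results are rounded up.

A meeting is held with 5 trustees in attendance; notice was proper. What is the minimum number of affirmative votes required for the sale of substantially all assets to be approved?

The sale of substantially all assets requires the unanimous vote of the trustees then in office (9).
Unanimous means all 9.
(Only 5 can vote, so the sale of substantially all assets cannot pass at this meeting, but the required vote is still 9.)

9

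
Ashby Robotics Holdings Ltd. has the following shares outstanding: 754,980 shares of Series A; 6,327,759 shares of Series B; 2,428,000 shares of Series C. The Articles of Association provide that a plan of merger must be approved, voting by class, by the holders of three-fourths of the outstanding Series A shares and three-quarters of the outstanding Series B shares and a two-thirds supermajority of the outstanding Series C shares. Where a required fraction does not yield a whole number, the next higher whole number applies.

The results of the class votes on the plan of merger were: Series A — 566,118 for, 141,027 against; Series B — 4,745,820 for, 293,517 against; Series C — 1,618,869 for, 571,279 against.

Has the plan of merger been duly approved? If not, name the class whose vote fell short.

Not approved — the Series A shares did not give the required vote.

Series A: 3/4 of 754980 = 566235; 566,235 required, 566,118 in favor — not approved.
Series B: 3/4 of 6327759 = 4745819.25, rounded up to 4745820; 4,745,820 required, 4,745,820 in favor — approved.
Series C: 2/3 of 2428000 = 1618666.67, rounded up to 1618667; 1,618,667 required, 1,618,869 in favor — approved.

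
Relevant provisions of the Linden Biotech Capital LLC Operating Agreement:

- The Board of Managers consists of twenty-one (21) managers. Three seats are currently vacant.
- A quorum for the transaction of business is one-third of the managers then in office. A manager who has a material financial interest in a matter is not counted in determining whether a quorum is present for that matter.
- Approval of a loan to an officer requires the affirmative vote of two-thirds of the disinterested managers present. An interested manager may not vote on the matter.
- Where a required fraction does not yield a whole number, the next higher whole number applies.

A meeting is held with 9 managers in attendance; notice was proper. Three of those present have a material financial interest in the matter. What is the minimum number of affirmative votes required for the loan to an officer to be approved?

The loan to an officer requires two-thirds of the disinterested managers present (9 − 3 = 6).
2/3 of 6 = 4.

4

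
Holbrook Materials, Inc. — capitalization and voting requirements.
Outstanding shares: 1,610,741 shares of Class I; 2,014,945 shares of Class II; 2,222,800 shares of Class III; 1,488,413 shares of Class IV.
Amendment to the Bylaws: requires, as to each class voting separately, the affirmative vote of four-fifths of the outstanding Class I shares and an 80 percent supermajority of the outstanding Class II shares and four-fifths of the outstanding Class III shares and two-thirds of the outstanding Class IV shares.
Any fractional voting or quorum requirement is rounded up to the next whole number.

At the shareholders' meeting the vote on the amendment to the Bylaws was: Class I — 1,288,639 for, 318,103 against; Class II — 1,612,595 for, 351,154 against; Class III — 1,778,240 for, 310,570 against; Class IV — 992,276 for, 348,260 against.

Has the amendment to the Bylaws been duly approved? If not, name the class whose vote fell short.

Class I: 4/5 of 1610741 = 1288592.80, rounded up to 1288593; 1,288,593 required, 1,288,639 in favor — approved.
Class II: 4/5 of 2014945 = 1611956; 1,611,956 required, 1,612,595 in favor — approved.
Class III: 4/5 of 2222800 = 1778240; 1,778,240 required, 1,778,240 in favor — approved.
Class IV: 2/3 of 1488413 = 992275.33, rounded up to 992276; 992,276 required, 992,276 in favor — approved.

Approved — every class gave the required vote.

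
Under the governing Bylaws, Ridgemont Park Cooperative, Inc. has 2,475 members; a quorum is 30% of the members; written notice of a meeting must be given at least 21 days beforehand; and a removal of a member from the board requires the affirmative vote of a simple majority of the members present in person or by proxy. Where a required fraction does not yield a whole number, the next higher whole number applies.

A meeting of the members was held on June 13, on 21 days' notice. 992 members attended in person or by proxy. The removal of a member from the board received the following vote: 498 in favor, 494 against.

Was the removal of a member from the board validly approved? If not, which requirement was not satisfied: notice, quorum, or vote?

Notice: 21 days given; 21 required. Satisfied.
Quorum: 30% of 2,475 = 742.50, rounded up to 743; 992 present. Satisfied.
Vote: requires a majority of those present (992); a majority of 992 is 497, so 497 needed; 498 in favor. Satisfied.

Valid — all requirements satisfied.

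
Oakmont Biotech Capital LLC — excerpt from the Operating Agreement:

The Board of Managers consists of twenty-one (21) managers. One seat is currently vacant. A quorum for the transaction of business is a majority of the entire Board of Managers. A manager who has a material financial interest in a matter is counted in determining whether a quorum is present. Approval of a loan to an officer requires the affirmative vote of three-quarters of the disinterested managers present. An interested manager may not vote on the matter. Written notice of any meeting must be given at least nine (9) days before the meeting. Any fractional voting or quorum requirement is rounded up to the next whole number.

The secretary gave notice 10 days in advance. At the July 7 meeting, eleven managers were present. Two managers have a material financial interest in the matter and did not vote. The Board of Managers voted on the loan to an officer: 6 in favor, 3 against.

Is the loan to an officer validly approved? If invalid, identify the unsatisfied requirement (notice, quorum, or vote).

Invalid — vote requirement not satisfied.

Notice: 10 days given; 9 required (10 ≥ 9). Satisfied.
Quorum: 11 present (interested managers count toward quorum); quorum is 11. Satisfied.
Vote: the loan to an officer requires three-fourths of the disinterested managers present (11 − 2 = 9). 3/4 of 9 = 6.75, rounded up to 7, so 7 affirmative votes are needed; 6 voted in favor. Not satisfied.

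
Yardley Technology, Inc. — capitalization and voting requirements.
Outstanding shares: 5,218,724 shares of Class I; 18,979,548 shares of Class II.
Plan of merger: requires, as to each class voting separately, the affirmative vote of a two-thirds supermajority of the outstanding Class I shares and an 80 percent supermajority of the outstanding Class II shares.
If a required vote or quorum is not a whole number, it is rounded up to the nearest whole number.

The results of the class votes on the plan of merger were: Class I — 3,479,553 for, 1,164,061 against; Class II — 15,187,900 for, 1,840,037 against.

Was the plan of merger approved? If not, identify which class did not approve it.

Approved — every class gave the required vote.

Class I: 2/3 of 5218724 = 3479149.33, rounded up to 3479150; 3,479,150 required, 3,479,553 in favor — approved.
Class II: 4/5 of 18979548 = 15183638.40, rounded up to 15183639; 15,183,639 required, 15,187,900 in favor — approved.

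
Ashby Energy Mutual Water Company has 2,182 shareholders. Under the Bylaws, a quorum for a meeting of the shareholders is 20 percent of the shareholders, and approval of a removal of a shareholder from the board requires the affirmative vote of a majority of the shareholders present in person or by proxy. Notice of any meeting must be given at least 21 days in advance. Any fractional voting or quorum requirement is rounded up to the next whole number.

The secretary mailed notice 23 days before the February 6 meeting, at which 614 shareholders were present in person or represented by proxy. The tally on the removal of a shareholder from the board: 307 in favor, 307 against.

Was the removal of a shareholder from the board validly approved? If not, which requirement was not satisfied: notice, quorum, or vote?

Invalid — vote requirement not satisfied.

Notice: 23 days given; 21 required. Satisfied.
Quorum: 20% of 2,182 = 436.40, rounded up to 437; 614 present. Satisfied.
Vote: requires a majority of those present (614); a majority of 614 is 308, so 308 needed; 307 in favor. Not satisfied.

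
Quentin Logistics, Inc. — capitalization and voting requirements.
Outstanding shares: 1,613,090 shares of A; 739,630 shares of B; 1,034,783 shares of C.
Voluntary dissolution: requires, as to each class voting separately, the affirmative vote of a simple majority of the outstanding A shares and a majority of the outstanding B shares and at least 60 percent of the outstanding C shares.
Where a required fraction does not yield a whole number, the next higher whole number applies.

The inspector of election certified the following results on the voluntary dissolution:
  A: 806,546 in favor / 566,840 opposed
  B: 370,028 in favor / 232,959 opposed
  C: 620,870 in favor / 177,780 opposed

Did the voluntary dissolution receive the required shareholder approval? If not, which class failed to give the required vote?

A: a majority of 1613090 is 806546; 806,546 required, 806,546 in favor — approved.
B: a majority of 739630 is 369816; 369,816 required, 370,028 in favor — approved.
C: 3/5 of 1034783 = 620869.80, rounded up to 620870; 620,870 required, 620,870 in favor — approved.

Approved — every class gave the required vote.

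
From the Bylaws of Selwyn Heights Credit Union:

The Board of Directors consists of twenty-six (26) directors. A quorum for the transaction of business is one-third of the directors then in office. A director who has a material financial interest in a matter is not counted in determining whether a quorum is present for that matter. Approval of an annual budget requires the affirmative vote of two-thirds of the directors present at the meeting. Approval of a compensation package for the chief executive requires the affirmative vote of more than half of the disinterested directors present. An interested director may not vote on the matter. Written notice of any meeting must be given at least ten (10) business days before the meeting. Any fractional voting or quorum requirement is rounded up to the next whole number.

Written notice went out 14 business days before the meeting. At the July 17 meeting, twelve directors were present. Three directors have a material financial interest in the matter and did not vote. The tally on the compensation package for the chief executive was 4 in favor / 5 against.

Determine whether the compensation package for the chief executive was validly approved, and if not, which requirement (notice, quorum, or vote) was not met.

Notice: 14 business days given; 10 required (14 ≥ 10). Satisfied.
Quorum: 12 present, but the 3 interested directors do not count, leaving 9. Quorum is 9. Satisfied.
Vote: the compensation package for the chief executive requires a majority of the disinterested directors present (12 − 3 = 9). A majority of 9 is 5, so 5 affirmative votes are needed; 4 voted in favor. Not satisfied.

Invalid — vote requirement not satisfied.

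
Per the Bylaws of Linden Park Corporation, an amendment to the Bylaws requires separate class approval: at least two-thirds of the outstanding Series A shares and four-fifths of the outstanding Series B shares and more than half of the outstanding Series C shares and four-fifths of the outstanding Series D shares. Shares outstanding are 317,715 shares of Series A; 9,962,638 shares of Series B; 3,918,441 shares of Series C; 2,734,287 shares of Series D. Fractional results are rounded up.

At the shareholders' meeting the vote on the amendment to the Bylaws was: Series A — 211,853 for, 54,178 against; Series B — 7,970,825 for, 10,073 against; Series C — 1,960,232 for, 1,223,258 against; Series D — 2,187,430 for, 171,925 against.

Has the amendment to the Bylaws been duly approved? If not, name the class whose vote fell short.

Series A: 2/3 of 317715 = 211810; 211,810 required, 211,853 in favor — approved.
Series B: 4/5 of 9962638 = 7970110.40, rounded up to 7970111; 7,970,111 required, 7,970,825 in favor — approved.
Series C: a majority of 3918441 is 1959221; 1,959,221 required, 1,960,232 in favor — approved.
Series D: 4/5 of 2734287 = 2187429.60, rounded up to 2187430; 2,187,430 required, 2,187,430 in favor — approved.

Approved — every class gave the required vote.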